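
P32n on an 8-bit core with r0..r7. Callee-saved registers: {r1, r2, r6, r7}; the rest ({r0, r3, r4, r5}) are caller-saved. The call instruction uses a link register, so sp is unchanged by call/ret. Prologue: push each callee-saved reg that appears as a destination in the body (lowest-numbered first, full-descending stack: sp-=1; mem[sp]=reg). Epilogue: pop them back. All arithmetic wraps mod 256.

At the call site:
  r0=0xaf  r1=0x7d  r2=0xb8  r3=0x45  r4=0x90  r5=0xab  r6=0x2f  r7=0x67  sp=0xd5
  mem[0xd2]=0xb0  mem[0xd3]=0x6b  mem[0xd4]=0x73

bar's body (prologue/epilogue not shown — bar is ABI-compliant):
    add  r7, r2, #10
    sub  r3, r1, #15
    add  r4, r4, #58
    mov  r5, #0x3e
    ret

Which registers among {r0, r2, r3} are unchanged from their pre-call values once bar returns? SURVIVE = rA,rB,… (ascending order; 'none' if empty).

prologue: push r7 → mem[0xd4]=0x67, sp=0xd4
body[0] add  r7, r2, #10 → r7=0xc2
body[1] sub  r3, r1, #15 → r3=0x6e
body[2] add  r4, r4, #58 → r4=0xca
body[3] mov  r5, #0x3e → r5=0x3e
epilogue: pop r7=0x67, sp=0xd5
r0: caller-saved, written=False
r2: callee-saved, written=False
r3: caller-saved, written=True

SURVIVE = r0,r2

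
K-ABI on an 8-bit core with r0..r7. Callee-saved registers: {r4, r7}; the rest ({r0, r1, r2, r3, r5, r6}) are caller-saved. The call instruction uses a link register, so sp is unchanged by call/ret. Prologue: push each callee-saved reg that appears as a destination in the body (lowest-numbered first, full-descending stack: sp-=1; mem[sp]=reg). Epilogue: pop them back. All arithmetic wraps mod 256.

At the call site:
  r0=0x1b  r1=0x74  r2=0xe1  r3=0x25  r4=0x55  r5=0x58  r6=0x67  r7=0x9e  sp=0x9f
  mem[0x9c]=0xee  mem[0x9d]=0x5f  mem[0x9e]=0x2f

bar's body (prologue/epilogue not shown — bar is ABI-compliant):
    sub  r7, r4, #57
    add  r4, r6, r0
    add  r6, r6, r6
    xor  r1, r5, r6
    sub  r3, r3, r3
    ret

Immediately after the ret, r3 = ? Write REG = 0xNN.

prologue: push r4 → mem[0x9e]=0x55, sp=0x9e
prologue: push r7 → mem[0x9d]=0x9e, sp=0x9d
body[0] sub  r7, r4, #57 → r7=0x1c
body[1] add  r4, r6, r0 → r4=0x82
body[2] add  r6, r6, r6 → r6=0xce
body[3] xor  r1, r5, r6 → r1=0x96
body[4] sub  r3, r3, r3 → r3=0x00
epilogue: pop r7=0x9e, sp=0x9e
epilogue: pop r4=0x55, sp=0x9f
r3 is caller-saved → body value

REG = 0x00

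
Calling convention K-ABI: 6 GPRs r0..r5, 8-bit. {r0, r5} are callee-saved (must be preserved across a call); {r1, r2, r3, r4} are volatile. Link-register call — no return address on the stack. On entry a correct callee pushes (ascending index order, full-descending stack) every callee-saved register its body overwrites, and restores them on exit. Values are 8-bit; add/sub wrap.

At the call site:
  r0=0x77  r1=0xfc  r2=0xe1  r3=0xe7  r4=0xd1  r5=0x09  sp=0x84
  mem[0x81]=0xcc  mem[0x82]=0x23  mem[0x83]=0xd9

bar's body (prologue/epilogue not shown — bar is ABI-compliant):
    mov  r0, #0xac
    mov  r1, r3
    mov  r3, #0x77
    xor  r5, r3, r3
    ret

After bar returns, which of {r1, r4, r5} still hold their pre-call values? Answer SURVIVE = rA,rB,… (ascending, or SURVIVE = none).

SURVIVE = r4,r5

prologue: push r0 -> mem[0x83]=0x77, sp=0x83
prologue: push r5 -> mem[0x82]=0x09, sp=0x82
body[0] mov  r0, #0xac -> r0=0xac
body[1] mov  r1, r3 -> r1=0xe7
body[2] mov  r3, #0x77 -> r3=0x77
body[3] xor  r5, r3, r3 -> r5=0x00
epilogue: pop r5=0x09, sp=0x83
epilogue: pop r0=0x77, sp=0x84
r1: caller-saved, written=True
r4: caller-saved, written=False
r5: callee-saved, written=True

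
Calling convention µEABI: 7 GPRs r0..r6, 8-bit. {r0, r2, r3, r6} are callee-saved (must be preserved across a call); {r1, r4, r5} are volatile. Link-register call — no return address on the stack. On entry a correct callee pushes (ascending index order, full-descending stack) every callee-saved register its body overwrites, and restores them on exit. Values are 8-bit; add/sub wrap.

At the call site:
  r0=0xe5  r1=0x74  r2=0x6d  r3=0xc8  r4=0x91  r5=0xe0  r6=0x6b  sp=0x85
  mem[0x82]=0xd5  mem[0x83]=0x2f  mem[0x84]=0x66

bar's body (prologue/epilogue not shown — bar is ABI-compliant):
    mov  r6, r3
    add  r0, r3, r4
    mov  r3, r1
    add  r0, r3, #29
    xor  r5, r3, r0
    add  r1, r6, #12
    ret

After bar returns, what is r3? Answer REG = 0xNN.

REG = 0xc8

prologue: push r0 → mem[0x84]=0xe5, sp=0x84
prologue: push r3 → mem[0x83]=0xc8, sp=0x83
prologue: push r6 → mem[0x82]=0x6b, sp=0x82
body[0] mov  r6, r3 → r6=0xc8
body[1] add  r0, r3, r4 → r0=0x59
body[2] mov  r3, r1 → r3=0x74
body[3] add  r0, r3, #29 → r0=0x91
body[4] xor  r5, r3, r0 → r5=0xe5
body[5] add  r1, r6, #12 → r1=0xd4
epilogue: pop r6=0x6b, sp=0x83
epilogue: pop r3=0xc8, sp=0x84
epilogue: pop r0=0xe5, sp=0x85
r3 is callee-saved → restored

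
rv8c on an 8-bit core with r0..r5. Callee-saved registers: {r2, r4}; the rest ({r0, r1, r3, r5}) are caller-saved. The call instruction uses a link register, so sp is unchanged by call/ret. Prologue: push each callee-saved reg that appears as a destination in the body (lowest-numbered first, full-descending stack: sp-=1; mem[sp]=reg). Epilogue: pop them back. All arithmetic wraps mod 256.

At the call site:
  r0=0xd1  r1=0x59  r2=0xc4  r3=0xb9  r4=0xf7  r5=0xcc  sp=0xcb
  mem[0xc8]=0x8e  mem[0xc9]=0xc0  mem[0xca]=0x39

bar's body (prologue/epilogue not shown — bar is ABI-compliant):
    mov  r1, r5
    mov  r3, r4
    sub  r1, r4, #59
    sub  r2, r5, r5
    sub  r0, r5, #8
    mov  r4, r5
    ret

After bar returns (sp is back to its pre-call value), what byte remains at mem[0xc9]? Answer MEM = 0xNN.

MEM = 0xf7

prologue: push r2 -> mem[0xca]=0xc4, sp=0xca
prologue: push r4 -> mem[0xc9]=0xf7, sp=0xc9
body[0] mov  r1, r5 -> r1=0xcc
body[1] mov  r3, r4 -> r3=0xf7
body[2] sub  r1, r4, #59 -> r1=0xbc
body[3] sub  r2, r5, r5 -> r2=0x00
body[4] sub  r0, r5, #8 -> r0=0xc4
body[5] mov  r4, r5 -> r4=0xcc
epilogue: pop r4=0xf7, sp=0xca
epilogue: pop r2=0xc4, sp=0xcb
prologue pushed ['r2', 'r4'] at ['0xca', '0xc9']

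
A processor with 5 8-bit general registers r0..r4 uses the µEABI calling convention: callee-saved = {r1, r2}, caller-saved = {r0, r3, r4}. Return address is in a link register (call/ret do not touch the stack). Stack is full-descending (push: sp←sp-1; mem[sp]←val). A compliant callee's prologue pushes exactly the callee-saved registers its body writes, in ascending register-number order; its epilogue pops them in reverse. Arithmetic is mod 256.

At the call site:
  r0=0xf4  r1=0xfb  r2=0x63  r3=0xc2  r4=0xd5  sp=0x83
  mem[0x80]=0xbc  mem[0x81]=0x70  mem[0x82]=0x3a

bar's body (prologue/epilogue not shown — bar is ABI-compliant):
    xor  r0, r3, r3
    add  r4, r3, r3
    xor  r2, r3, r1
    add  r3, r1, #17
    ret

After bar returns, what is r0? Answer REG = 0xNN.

REG = 0x00

prologue: push r2 → mem[0x82]=0x63, sp=0x82
body[0] xor  r0, r3, r3 → r0=0x00
body[1] add  r4, r3, r3 → r4=0x84
body[2] xor  r2, r3, r1 → r2=0x39
body[3] add  r3, r1, #17 → r3=0x0c
epilogue: pop r2=0x63, sp=0x83
r0 is caller-saved → body value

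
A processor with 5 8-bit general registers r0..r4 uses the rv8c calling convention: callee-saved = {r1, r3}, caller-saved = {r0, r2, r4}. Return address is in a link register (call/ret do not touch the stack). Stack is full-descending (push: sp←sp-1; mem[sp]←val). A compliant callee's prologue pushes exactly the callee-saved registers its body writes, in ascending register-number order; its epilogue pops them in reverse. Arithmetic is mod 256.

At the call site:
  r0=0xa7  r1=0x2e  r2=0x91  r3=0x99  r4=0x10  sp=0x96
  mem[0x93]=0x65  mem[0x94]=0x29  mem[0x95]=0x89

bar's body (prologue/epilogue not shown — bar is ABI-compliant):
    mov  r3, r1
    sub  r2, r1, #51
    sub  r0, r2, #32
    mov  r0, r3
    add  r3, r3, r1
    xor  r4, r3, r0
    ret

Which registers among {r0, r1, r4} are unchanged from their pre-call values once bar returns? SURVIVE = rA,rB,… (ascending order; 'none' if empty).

prologue: push r3 → mem[0x95]=0x99, sp=0x95
body[0] mov  r3, r1 → r3=0x2e
body[1] sub  r2, r1, #51 → r2=0xfb
body[2] sub  r0, r2, #32 → r0=0xdb
body[3] mov  r0, r3 → r0=0x2e
body[4] add  r3, r3, r1 → r3=0x5c
body[5] xor  r4, r3, r0 → r4=0x72
epilogue: pop r3=0x99, sp=0x96
r0: caller-saved, written=True
r1: callee-saved, written=False
r4: caller-saved, written=True

SURVIVE = r1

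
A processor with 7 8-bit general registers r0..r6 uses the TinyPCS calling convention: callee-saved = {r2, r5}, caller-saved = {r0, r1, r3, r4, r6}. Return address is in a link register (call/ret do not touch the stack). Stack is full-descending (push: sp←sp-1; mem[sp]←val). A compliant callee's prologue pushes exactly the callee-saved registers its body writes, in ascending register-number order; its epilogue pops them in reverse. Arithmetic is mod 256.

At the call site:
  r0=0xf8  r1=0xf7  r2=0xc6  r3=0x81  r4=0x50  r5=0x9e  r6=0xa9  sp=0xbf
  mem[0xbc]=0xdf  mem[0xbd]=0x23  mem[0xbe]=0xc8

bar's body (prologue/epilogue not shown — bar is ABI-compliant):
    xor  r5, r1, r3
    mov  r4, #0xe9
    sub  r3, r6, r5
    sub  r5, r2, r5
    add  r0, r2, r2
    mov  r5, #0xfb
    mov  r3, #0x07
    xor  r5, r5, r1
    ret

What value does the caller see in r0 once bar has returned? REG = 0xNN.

REG = 0x8c

prologue: push r5 → mem[0xbe]=0x9e, sp=0xbe
body[0] xor  r5, r1, r3 → r5=0x76
body[1] mov  r4, #0xe9 → r4=0xe9
body[2] sub  r3, r6, r5 → r3=0x33
body[3] sub  r5, r2, r5 → r5=0x50
body[4] add  r0, r2, r2 → r0=0x8c
body[5] mov  r5, #0xfb → r5=0xfb
body[6] mov  r3, #0x07 → r3=0x07
body[7] xor  r5, r5, r1 → r5=0x0c
epilogue: pop r5=0x9e, sp=0xbf
r0 is caller-saved → body value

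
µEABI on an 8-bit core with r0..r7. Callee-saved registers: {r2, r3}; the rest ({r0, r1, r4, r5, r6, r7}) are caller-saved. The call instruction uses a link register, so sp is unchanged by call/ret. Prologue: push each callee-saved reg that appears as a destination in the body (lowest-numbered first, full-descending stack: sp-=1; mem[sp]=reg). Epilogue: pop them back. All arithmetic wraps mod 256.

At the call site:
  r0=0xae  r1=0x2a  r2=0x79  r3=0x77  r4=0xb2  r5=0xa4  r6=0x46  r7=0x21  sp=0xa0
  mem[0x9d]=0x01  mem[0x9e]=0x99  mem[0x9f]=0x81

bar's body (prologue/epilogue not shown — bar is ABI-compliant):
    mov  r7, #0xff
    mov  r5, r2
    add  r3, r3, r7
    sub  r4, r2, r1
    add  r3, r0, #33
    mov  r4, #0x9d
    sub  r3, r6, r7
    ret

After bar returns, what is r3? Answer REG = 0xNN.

prologue: push r3 -> mem[0x9f]=0x77, sp=0x9f
body[0] mov  r7, #0xff -> r7=0xff
body[1] mov  r5, r2 -> r5=0x79
body[2] add  r3, r3, r7 -> r3=0x76
body[3] sub  r4, r2, r1 -> r4=0x4f
body[4] add  r3, r0, #33 -> r3=0xcf
body[5] mov  r4, #0x9d -> r4=0x9d
body[6] sub  r3, r6, r7 -> r3=0x47
epilogue: pop r3=0x77, sp=0xa0
r3 is callee-saved -> restored

REG = 0x77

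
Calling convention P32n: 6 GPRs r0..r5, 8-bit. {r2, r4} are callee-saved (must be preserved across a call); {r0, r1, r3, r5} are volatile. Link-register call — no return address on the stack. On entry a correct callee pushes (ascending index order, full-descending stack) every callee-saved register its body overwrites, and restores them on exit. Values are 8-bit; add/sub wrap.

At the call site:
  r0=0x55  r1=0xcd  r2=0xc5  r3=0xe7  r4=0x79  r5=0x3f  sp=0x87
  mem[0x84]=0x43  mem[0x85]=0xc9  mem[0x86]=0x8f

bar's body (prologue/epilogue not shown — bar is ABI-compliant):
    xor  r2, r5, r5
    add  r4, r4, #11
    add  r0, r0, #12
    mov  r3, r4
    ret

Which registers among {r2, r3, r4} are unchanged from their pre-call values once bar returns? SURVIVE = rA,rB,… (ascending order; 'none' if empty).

prologue: push r2 → mem[0x86]=0xc5, sp=0x86
prologue: push r4 → mem[0x85]=0x79, sp=0x85
body[0] xor  r2, r5, r5 → r2=0x00
body[1] add  r4, r4, #11 → r4=0x84
body[2] add  r0, r0, #12 → r0=0x61
body[3] mov  r3, r4 → r3=0x84
epilogue: pop r4=0x79, sp=0x86
epilogue: pop r2=0xc5, sp=0x87
r2: callee-saved, written=True
r3: caller-saved, written=True
r4: callee-saved, written=True

SURVIVE = r2,r4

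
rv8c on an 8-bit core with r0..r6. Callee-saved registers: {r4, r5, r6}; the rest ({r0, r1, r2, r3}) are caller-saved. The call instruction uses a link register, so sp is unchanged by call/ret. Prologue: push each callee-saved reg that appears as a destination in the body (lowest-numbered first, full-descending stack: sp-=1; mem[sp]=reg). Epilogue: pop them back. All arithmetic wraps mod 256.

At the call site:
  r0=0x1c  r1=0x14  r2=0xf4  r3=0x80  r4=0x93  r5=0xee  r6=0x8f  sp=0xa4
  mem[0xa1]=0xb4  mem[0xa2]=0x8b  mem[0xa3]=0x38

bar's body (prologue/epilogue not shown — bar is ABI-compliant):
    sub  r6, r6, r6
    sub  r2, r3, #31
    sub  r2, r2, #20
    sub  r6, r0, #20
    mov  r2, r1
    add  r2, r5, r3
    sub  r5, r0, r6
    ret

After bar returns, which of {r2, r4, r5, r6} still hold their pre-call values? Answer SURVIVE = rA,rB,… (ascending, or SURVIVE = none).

prologue: push r5 -> mem[0xa3]=0xee, sp=0xa3
prologue: push r6 -> mem[0xa2]=0x8f, sp=0xa2
body[0] sub  r6, r6, r6 -> r6=0x00
body[1] sub  r2, r3, #31 -> r2=0x61
body[2] sub  r2, r2, #20 -> r2=0x4d
body[3] sub  r6, r0, #20 -> r6=0x08
body[4] mov  r2, r1 -> r2=0x14
body[5] add  r2, r5, r3 -> r2=0x6e
body[6] sub  r5, r0, r6 -> r5=0x14
epilogue: pop r6=0x8f, sp=0xa3
epilogue: pop r5=0xee, sp=0xa4
r2: caller-saved, written=True
r4: callee-saved, written=False
r5: callee-saved, written=True
r6: callee-saved, written=True

SURVIVE = r4,r5,r6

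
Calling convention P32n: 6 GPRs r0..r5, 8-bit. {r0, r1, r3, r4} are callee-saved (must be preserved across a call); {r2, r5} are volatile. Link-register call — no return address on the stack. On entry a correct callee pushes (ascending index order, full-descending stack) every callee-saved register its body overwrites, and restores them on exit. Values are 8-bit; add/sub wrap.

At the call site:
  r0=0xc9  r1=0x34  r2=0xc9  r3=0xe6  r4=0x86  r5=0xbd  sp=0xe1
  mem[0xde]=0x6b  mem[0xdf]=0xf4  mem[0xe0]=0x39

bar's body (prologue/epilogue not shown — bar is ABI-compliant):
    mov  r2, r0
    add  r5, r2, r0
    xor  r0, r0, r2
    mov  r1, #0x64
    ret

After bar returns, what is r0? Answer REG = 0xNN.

prologue: push r0 → mem[0xe0]=0xc9, sp=0xe0
prologue: push r1 → mem[0xdf]=0x34, sp=0xdf
body[0] mov  r2, r0 → r2=0xc9
body[1] add  r5, r2, r0 → r5=0x92
body[2] xor  r0, r0, r2 → r0=0x00
body[3] mov  r1, #0x64 → r1=0x64
epilogue: pop r1=0x34, sp=0xe0
epilogue: pop r0=0xc9, sp=0xe1
r0 is callee-saved → restored

REG = 0xc9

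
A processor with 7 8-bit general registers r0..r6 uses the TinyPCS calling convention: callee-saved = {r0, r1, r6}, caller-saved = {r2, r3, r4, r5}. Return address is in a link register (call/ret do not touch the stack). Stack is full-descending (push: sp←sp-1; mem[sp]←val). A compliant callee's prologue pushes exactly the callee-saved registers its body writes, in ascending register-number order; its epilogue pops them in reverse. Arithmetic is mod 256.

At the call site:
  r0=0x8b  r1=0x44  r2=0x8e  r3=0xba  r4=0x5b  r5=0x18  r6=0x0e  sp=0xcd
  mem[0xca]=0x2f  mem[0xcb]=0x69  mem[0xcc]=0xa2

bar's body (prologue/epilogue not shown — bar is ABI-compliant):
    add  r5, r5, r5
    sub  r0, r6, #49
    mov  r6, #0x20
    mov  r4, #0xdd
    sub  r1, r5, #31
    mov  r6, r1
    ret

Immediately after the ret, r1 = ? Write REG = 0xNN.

prologue: push r0 → mem[0xcc]=0x8b, sp=0xcc
prologue: push r1 → mem[0xcb]=0x44, sp=0xcb
prologue: push r6 → mem[0xca]=0x0e, sp=0xca
body[0] add  r5, r5, r5 → r5=0x30
body[1] sub  r0, r6, #49 → r0=0xdd
body[2] mov  r6, #0x20 → r6=0x20
body[3] mov  r4, #0xdd → r4=0xdd
body[4] sub  r1, r5, #31 → r1=0x11
body[5] mov  r6, r1 → r6=0x11
epilogue: pop r6=0x0e, sp=0xcb
epilogue: pop r1=0x44, sp=0xcc
epilogue: pop r0=0x8b, sp=0xcd
r1 is callee-saved → restored

REG = 0x44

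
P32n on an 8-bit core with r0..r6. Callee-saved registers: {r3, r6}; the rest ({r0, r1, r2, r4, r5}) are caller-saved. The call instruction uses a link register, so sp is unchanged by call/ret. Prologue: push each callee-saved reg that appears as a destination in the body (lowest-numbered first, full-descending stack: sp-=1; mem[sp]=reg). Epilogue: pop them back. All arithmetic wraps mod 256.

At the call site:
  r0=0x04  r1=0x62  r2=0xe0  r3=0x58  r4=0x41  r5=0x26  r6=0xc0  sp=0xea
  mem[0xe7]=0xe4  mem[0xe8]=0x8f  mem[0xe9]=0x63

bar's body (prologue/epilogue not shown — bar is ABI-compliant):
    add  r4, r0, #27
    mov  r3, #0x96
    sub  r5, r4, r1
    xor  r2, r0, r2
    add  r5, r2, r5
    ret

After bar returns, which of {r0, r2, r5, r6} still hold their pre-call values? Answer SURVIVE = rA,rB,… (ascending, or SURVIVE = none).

SURVIVE = r0,r6

prologue: push r3 -> mem[0xe9]=0x58, sp=0xe9
body[0] add  r4, r0, #27 -> r4=0x1f
body[1] mov  r3, #0x96 -> r3=0x96
body[2] sub  r5, r4, r1 -> r5=0xbd
body[3] xor  r2, r0, r2 -> r2=0xe4
body[4] add  r5, r2, r5 -> r5=0xa1
epilogue: pop r3=0x58, sp=0xea
r0: caller-saved, written=False
r2: caller-saved, written=True
r5: caller-saved, written=True
r6: callee-saved, written=False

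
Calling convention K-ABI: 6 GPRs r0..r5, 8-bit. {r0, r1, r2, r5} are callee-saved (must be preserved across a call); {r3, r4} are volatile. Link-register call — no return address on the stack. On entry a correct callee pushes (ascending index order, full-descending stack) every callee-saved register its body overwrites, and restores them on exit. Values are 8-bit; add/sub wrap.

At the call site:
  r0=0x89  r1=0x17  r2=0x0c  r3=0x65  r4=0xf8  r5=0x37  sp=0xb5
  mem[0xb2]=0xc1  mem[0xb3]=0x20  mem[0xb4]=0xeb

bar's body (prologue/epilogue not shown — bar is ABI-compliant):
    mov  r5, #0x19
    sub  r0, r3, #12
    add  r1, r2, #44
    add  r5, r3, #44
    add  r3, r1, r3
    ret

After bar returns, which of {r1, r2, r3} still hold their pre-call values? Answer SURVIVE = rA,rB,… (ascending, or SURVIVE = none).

SURVIVE = r1,r2

prologue: push r0 → mem[0xb4]=0x89, sp=0xb4
prologue: push r1 → mem[0xb3]=0x17, sp=0xb3
prologue: push r5 → mem[0xb2]=0x37, sp=0xb2
body[0] mov  r5, #0x19 → r5=0x19
body[1] sub  r0, r3, #12 → r0=0x59
body[2] add  r1, r2, #44 → r1=0x38
body[3] add  r5, r3, #44 → r5=0x91
body[4] add  r3, r1, r3 → r3=0x9d
epilogue: pop r5=0x37, sp=0xb3
epilogue: pop r1=0x17, sp=0xb4
epilogue: pop r0=0x89, sp=0xb5
r1: callee-saved, written=True
r2: callee-saved, written=False
r3: caller-saved, written=True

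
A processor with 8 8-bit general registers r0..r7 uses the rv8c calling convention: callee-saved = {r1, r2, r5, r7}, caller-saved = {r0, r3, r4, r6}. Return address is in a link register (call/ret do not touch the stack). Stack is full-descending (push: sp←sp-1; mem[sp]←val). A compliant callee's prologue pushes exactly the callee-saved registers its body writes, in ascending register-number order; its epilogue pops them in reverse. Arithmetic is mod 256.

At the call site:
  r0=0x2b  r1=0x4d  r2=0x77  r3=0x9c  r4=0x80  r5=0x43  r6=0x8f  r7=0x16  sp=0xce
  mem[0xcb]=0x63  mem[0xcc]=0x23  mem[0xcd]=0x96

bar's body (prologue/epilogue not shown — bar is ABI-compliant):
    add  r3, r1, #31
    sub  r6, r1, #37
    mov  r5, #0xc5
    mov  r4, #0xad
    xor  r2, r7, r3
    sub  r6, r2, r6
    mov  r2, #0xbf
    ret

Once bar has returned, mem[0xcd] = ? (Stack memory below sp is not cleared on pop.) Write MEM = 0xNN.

prologue: push r2 -> mem[0xcd]=0x77, sp=0xcd
prologue: push r5 -> mem[0xcc]=0x43, sp=0xcc
body[0] add  r3, r1, #31 -> r3=0x6c
body[1] sub  r6, r1, #37 -> r6=0x28
body[2] mov  r5, #0xc5 -> r5=0xc5
body[3] mov  r4, #0xad -> r4=0xad
body[4] xor  r2, r7, r3 -> r2=0x7a
body[5] sub  r6, r2, r6 -> r6=0x52
body[6] mov  r2, #0xbf -> r2=0xbf
epilogue: pop r5=0x43, sp=0xcd
epilogue: pop r2=0x77, sp=0xce
prologue pushed ['r2', 'r5'] at ['0xcd', '0xcc']

MEM = 0x77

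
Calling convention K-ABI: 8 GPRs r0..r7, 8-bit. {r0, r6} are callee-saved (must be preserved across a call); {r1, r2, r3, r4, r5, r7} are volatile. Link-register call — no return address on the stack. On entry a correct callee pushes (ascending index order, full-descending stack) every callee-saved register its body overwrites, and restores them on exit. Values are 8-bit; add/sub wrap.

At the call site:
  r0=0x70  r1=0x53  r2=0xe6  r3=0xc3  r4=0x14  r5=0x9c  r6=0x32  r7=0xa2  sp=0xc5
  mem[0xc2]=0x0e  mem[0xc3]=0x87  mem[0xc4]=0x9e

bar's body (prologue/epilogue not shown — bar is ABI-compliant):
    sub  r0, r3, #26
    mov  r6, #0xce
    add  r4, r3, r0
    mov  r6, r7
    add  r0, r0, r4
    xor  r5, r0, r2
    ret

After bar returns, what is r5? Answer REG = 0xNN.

REG = 0xf3

prologue: push r0 -> mem[0xc4]=0x70, sp=0xc4
prologue: push r6 -> mem[0xc3]=0x32, sp=0xc3
body[0] sub  r0, r3, #26 -> r0=0xa9
body[1] mov  r6, #0xce -> r6=0xce
body[2] add  r4, r3, r0 -> r4=0x6c
body[3] mov  r6, r7 -> r6=0xa2
body[4] add  r0, r0, r4 -> r0=0x15
body[5] xor  r5, r0, r2 -> r5=0xf3
epilogue: pop r6=0x32, sp=0xc4
epilogue: pop r0=0x70, sp=0xc5
r5 is caller-saved -> body value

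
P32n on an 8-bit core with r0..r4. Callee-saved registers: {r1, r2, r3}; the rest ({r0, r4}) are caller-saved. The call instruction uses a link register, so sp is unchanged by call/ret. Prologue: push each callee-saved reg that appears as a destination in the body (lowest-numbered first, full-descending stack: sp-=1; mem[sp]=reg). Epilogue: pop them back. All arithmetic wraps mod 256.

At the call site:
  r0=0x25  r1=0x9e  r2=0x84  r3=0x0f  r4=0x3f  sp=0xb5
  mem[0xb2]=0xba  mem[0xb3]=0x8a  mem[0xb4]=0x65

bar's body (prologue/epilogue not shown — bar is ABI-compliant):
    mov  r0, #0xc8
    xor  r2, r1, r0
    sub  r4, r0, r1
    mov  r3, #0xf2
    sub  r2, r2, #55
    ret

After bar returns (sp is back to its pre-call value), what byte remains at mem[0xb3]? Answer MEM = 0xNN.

prologue: push r2 -> mem[0xb4]=0x84, sp=0xb4
prologue: push r3 -> mem[0xb3]=0x0f, sp=0xb3
body[0] mov  r0, #0xc8 -> r0=0xc8
body[1] xor  r2, r1, r0 -> r2=0x56
body[2] sub  r4, r0, r1 -> r4=0x2a
body[3] mov  r3, #0xf2 -> r3=0xf2
body[4] sub  r2, r2, #55 -> r2=0x1f
epilogue: pop r3=0x0f, sp=0xb4
epilogue: pop r2=0x84, sp=0xb5
prologue pushed ['r2', 'r3'] at ['0xb4', '0xb3']

MEM = 0x0f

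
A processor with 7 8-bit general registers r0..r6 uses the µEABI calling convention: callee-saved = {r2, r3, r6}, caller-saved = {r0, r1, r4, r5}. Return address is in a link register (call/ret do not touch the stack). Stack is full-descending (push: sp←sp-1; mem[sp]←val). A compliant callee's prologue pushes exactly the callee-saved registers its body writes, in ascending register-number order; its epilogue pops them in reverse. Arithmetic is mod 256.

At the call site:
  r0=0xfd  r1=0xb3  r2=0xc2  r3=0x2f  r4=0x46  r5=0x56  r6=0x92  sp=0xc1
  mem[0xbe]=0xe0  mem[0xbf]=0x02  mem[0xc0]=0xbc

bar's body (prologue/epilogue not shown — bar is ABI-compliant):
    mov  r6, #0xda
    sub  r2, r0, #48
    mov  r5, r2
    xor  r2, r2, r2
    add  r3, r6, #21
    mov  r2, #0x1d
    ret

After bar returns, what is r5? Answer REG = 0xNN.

REG = 0xcd

prologue: push r2 -> mem[0xc0]=0xc2, sp=0xc0
prologue: push r3 -> mem[0xbf]=0x2f, sp=0xbf
prologue: push r6 -> mem[0xbe]=0x92, sp=0xbe
body[0] mov  r6, #0xda -> r6=0xda
body[1] sub  r2, r0, #48 -> r2=0xcd
body[2] mov  r5, r2 -> r5=0xcd
body[3] xor  r2, r2, r2 -> r2=0x00
body[4] add  r3, r6, #21 -> r3=0xef
body[5] mov  r2, #0x1d -> r2=0x1d
epilogue: pop r6=0x92, sp=0xbf
epilogue: pop r3=0x2f, sp=0xc0
epilogue: pop r2=0xc2, sp=0xc1
r5 is caller-saved -> body value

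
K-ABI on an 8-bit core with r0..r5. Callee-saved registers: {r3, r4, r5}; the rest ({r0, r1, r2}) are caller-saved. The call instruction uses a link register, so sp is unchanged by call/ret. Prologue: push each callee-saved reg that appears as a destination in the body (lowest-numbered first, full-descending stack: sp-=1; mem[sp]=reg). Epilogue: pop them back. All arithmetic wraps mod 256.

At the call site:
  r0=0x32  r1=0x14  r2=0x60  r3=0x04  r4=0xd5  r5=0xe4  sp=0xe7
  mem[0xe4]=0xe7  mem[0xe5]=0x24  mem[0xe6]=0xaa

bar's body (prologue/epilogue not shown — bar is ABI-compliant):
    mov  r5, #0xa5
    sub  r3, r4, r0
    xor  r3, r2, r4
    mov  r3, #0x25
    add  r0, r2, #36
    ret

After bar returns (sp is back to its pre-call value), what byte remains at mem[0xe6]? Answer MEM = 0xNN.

MEM = 0x04

prologue: push r3 → mem[0xe6]=0x04, sp=0xe6
prologue: push r5 → mem[0xe5]=0xe4, sp=0xe5
body[0] mov  r5, #0xa5 → r5=0xa5
body[1] sub  r3, r4, r0 → r3=0xa3
body[2] xor  r3, r2, r4 → r3=0xb5
body[3] mov  r3, #0x25 → r3=0x25
body[4] add  r0, r2, #36 → r0=0x84
epilogue: pop r5=0xe4, sp=0xe6
epilogue: pop r3=0x04, sp=0xe7
prologue pushed ['r3', 'r5'] at ['0xe6', '0xe5']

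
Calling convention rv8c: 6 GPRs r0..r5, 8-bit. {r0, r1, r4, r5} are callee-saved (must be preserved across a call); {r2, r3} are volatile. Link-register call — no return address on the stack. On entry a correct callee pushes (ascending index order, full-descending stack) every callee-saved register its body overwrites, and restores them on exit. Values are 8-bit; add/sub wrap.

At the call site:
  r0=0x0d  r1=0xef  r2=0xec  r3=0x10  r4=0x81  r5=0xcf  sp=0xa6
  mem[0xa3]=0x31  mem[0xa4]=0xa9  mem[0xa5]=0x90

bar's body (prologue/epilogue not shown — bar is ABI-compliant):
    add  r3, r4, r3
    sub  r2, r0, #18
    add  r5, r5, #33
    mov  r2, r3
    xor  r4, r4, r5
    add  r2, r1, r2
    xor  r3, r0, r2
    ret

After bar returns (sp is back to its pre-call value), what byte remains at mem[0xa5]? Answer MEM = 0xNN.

MEM = 0x81

prologue: push r4 → mem[0xa5]=0x81, sp=0xa5
prologue: push r5 → mem[0xa4]=0xcf, sp=0xa4
body[0] add  r3, r4, r3 → r3=0x91
body[1] sub  r2, r0, #18 → r2=0xfb
body[2] add  r5, r5, #33 → r5=0xf0
body[3] mov  r2, r3 → r2=0x91
body[4] xor  r4, r4, r5 → r4=0x71
body[5] add  r2, r1, r2 → r2=0x80
body[6] xor  r3, r0, r2 → r3=0x8d
epilogue: pop r5=0xcf, sp=0xa5
epilogue: pop r4=0x81, sp=0xa6
prologue pushed ['r4', 'r5'] at ['0xa5', '0xa4']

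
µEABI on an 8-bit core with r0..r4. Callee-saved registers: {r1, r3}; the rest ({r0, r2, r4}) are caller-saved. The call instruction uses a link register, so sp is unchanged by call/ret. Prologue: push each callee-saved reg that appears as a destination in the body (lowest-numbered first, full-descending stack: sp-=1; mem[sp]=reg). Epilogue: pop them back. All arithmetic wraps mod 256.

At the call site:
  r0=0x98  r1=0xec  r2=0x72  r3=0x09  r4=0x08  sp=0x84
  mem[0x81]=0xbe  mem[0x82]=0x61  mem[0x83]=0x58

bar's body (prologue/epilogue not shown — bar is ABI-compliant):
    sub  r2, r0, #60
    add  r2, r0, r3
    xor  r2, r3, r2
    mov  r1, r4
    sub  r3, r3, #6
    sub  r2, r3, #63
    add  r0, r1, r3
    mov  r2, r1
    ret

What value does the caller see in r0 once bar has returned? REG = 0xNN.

REG = 0x0b

prologue: push r1 → mem[0x83]=0xec, sp=0x83
prologue: push r3 → mem[0x82]=0x09, sp=0x82
body[0] sub  r2, r0, #60 → r2=0x5c
body[1] add  r2, r0, r3 → r2=0xa1
body[2] xor  r2, r3, r2 → r2=0xa8
body[3] mov  r1, r4 → r1=0x08
body[4] sub  r3, r3, #6 → r3=0x03
body[5] sub  r2, r3, #63 → r2=0xc4
body[6] add  r0, r1, r3 → r0=0x0b
body[7] mov  r2, r1 → r2=0x08
epilogue: pop r3=0x09, sp=0x83
epilogue: pop r1=0xec, sp=0x84
r0 is caller-saved → body value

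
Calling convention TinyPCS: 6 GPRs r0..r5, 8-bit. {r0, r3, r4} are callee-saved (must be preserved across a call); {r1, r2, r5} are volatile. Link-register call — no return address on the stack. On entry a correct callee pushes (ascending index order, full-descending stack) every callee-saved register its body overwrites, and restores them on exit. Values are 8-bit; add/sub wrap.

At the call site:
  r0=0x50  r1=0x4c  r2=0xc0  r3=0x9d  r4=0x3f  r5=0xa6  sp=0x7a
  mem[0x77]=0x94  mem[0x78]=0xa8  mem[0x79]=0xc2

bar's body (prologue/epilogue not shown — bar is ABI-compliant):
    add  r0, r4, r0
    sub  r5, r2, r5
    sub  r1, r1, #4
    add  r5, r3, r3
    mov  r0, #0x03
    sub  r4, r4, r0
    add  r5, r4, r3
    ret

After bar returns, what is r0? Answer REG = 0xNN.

REG = 0x50

prologue: push r0 → mem[0x79]=0x50, sp=0x79
prologue: push r4 → mem[0x78]=0x3f, sp=0x78
body[0] add  r0, r4, r0 → r0=0x8f
body[1] sub  r5, r2, r5 → r5=0x1a
body[2] sub  r1, r1, #4 → r1=0x48
body[3] add  r5, r3, r3 → r5=0x3a
body[4] mov  r0, #0x03 → r0=0x03
body[5] sub  r4, r4, r0 → r4=0x3c
body[6] add  r5, r4, r3 → r5=0xd9
epilogue: pop r4=0x3f, sp=0x79
epilogue: pop r0=0x50, sp=0x7a
r0 is callee-saved → restored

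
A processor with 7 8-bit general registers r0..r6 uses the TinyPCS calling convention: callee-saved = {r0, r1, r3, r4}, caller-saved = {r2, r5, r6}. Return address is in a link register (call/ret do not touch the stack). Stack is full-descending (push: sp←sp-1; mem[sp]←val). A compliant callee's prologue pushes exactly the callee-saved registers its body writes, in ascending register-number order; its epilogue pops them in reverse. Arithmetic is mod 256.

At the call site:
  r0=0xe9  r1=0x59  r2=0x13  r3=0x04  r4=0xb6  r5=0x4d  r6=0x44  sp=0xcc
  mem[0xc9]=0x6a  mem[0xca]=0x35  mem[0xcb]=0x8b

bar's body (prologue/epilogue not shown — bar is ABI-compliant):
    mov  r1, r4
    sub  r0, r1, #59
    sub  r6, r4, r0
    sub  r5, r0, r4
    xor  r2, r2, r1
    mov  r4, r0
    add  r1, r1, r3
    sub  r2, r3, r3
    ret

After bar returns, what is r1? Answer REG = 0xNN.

prologue: push r0 → mem[0xcb]=0xe9, sp=0xcb
prologue: push r1 → mem[0xca]=0x59, sp=0xca
prologue: push r4 → mem[0xc9]=0xb6, sp=0xc9
body[0] mov  r1, r4 → r1=0xb6
body[1] sub  r0, r1, #59 → r0=0x7b
body[2] sub  r6, r4, r0 → r6=0x3b
body[3] sub  r5, r0, r4 → r5=0xc5
body[4] xor  r2, r2, r1 → r2=0xa5
body[5] mov  r4, r0 → r4=0x7b
body[6] add  r1, r1, r3 → r1=0xba
body[7] sub  r2, r3, r3 → r2=0x00
epilogue: pop r4=0xb6, sp=0xca
epilogue: pop r1=0x59, sp=0xcb
epilogue: pop r0=0xe9, sp=0xcc
r1 is callee-saved → restored

REG = 0x59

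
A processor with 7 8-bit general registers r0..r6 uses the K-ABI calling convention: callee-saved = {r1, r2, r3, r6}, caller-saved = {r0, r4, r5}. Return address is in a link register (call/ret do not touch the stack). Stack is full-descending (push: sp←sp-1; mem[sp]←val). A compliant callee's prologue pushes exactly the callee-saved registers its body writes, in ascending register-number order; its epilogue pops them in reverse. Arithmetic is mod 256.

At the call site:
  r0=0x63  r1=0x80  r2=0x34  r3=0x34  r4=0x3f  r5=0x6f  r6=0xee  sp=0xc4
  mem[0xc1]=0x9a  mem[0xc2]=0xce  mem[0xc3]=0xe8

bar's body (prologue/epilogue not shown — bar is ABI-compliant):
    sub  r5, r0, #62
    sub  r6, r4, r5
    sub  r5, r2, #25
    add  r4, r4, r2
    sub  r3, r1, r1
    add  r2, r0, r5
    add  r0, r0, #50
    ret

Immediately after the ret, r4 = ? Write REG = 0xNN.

prologue: push r2 → mem[0xc3]=0x34, sp=0xc3
prologue: push r3 → mem[0xc2]=0x34, sp=0xc2
prologue: push r6 → mem[0xc1]=0xee, sp=0xc1
body[0] sub  r5, r0, #62 → r5=0x25
body[1] sub  r6, r4, r5 → r6=0x1a
body[2] sub  r5, r2, #25 → r5=0x1b
body[3] add  r4, r4, r2 → r4=0x73
body[4] sub  r3, r1, r1 → r3=0x00
body[5] add  r2, r0, r5 → r2=0x7e
body[6] add  r0, r0, #50 → r0=0x95
epilogue: pop r6=0xee, sp=0xc2
epilogue: pop r3=0x34, sp=0xc3
epilogue: pop r2=0x34, sp=0xc4
r4 is caller-saved → body value

REG = 0x73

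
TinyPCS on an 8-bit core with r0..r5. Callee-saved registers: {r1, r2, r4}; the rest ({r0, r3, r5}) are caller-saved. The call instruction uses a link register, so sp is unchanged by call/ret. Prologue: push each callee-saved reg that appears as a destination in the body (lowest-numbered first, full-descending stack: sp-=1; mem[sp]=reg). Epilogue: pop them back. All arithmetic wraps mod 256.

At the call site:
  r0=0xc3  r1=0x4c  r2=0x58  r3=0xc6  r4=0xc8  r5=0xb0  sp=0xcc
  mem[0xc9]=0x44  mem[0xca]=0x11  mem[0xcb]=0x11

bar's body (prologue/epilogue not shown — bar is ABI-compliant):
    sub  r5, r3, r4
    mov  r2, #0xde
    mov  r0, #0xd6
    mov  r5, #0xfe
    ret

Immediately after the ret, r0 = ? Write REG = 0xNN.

prologue: push r2 -> mem[0xcb]=0x58, sp=0xcb
body[0] sub  r5, r3, r4 -> r5=0xfe
body[1] mov  r2, #0xde -> r2=0xde
body[2] mov  r0, #0xd6 -> r0=0xd6
body[3] mov  r5, #0xfe -> r5=0xfe
epilogue: pop r2=0x58, sp=0xcc
r0 is caller-saved -> body value

REG = 0xd6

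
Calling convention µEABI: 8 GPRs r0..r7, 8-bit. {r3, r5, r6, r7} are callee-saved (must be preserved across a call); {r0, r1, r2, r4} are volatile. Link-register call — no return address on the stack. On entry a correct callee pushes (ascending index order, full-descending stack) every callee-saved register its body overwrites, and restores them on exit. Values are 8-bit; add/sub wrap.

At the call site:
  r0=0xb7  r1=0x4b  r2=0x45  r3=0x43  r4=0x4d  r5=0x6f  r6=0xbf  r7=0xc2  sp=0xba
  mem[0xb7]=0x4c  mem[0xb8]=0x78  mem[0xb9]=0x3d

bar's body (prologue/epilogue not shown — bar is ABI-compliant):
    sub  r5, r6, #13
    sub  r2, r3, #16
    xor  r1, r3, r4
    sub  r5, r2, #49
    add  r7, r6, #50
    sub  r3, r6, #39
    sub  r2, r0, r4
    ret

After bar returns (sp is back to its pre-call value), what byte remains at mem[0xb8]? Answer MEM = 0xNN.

MEM = 0x6f

prologue: push r3 -> mem[0xb9]=0x43, sp=0xb9
prologue: push r5 -> mem[0xb8]=0x6f, sp=0xb8
prologue: push r7 -> mem[0xb7]=0xc2, sp=0xb7
body[0] sub  r5, r6, #13 -> r5=0xb2
body[1] sub  r2, r3, #16 -> r2=0x33
body[2] xor  r1, r3, r4 -> r1=0x0e
body[3] sub  r5, r2, #49 -> r5=0x02
body[4] add  r7, r6, #50 -> r7=0xf1
body[5] sub  r3, r6, #39 -> r3=0x98
body[6] sub  r2, r0, r4 -> r2=0x6a
epilogue: pop r7=0xc2, sp=0xb8
epilogue: pop r5=0x6f, sp=0xb9
epilogue: pop r3=0x43, sp=0xba
prologue pushed ['r3', 'r5', 'r7'] at ['0xb9', '0xb8', '0xb7']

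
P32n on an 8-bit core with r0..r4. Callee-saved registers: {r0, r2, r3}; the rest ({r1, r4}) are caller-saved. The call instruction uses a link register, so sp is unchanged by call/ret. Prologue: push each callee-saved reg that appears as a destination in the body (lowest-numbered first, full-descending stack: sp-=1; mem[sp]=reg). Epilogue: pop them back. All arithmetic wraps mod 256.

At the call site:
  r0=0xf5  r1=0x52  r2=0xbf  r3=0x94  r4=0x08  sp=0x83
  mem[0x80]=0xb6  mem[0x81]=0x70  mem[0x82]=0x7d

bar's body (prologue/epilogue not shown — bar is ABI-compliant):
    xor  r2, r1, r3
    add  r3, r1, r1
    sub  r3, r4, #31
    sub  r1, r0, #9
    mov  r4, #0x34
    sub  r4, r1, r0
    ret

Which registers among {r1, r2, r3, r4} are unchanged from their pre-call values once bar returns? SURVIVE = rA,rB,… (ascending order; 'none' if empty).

prologue: push r2 → mem[0x82]=0xbf, sp=0x82
prologue: push r3 → mem[0x81]=0x94, sp=0x81
body[0] xor  r2, r1, r3 → r2=0xc6
body[1] add  r3, r1, r1 → r3=0xa4
body[2] sub  r3, r4, #31 → r3=0xe9
body[3] sub  r1, r0, #9 → r1=0xec
body[4] mov  r4, #0x34 → r4=0x34
body[5] sub  r4, r1, r0 → r4=0xf7
epilogue: pop r3=0x94, sp=0x82
epilogue: pop r2=0xbf, sp=0x83
r1: caller-saved, written=True
r2: callee-saved, written=True
r3: callee-saved, written=True
r4: caller-saved, written=True

SURVIVE = r2,r3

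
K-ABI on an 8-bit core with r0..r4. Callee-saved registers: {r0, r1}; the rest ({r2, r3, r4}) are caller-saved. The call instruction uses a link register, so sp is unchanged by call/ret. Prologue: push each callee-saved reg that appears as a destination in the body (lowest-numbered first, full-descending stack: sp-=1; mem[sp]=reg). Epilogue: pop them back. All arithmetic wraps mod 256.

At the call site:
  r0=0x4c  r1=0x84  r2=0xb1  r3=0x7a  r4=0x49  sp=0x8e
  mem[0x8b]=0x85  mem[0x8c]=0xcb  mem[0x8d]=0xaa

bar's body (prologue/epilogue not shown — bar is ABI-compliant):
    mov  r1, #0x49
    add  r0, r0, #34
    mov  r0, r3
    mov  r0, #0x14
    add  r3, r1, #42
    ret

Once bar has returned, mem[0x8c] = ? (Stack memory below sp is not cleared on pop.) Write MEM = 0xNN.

prologue: push r0 -> mem[0x8d]=0x4c, sp=0x8d
prologue: push r1 -> mem[0x8c]=0x84, sp=0x8c
body[0] mov  r1, #0x49 -> r1=0x49
body[1] add  r0, r0, #34 -> r0=0x6e
body[2] mov  r0, r3 -> r0=0x7a
body[3] mov  r0, #0x14 -> r0=0x14
body[4] add  r3, r1, #42 -> r3=0x73
epilogue: pop r1=0x84, sp=0x8d
epilogue: pop r0=0x4c, sp=0x8e
prologue pushed ['r0', 'r1'] at ['0x8d', '0x8c']

MEM = 0x84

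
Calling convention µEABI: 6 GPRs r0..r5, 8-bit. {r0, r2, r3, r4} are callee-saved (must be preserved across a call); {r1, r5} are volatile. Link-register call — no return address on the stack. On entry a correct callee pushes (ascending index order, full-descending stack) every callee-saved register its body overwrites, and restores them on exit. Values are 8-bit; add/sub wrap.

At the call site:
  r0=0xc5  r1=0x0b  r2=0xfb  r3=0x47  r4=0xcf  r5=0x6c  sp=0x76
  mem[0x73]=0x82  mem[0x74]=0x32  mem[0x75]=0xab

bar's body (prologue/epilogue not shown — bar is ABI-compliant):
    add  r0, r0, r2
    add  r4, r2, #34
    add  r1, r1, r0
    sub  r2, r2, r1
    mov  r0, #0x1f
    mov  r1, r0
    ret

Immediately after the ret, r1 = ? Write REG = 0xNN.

REG = 0x1f

prologue: push r0 → mem[0x75]=0xc5, sp=0x75
prologue: push r2 → mem[0x74]=0xfb, sp=0x74
prologue: push r4 → mem[0x73]=0xcf, sp=0x73
body[0] add  r0, r0, r2 → r0=0xc0
body[1] add  r4, r2, #34 → r4=0x1d
body[2] add  r1, r1, r0 → r1=0xcb
body[3] sub  r2, r2, r1 → r2=0x30
body[4] mov  r0, #0x1f → r0=0x1f
body[5] mov  r1, r0 → r1=0x1f
epilogue: pop r4=0xcf, sp=0x74
epilogue: pop r2=0xfb, sp=0x75
epilogue: pop r0=0xc5, sp=0x76
r1 is caller-saved → body value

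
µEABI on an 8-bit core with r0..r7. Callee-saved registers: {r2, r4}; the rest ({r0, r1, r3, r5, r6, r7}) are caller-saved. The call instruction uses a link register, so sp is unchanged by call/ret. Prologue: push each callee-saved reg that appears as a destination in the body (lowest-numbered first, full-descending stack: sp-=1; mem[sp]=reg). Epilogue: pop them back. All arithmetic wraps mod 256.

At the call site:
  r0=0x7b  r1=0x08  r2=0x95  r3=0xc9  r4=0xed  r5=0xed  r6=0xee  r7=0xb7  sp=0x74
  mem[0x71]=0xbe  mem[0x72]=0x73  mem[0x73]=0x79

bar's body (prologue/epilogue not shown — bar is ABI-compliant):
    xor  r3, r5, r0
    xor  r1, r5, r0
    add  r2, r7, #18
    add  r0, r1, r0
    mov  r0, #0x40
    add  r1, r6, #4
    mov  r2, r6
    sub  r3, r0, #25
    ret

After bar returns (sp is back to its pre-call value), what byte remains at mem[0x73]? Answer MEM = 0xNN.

prologue: push r2 -> mem[0x73]=0x95, sp=0x73
body[0] xor  r3, r5, r0 -> r3=0x96
body[1] xor  r1, r5, r0 -> r1=0x96
body[2] add  r2, r7, #18 -> r2=0xc9
body[3] add  r0, r1, r0 -> r0=0x11
body[4] mov  r0, #0x40 -> r0=0x40
body[5] add  r1, r6, #4 -> r1=0xf2
body[6] mov  r2, r6 -> r2=0xee
body[7] sub  r3, r0, #25 -> r3=0x27
epilogue: pop r2=0x95, sp=0x74
prologue pushed ['r2'] at ['0x73']

MEM = 0x95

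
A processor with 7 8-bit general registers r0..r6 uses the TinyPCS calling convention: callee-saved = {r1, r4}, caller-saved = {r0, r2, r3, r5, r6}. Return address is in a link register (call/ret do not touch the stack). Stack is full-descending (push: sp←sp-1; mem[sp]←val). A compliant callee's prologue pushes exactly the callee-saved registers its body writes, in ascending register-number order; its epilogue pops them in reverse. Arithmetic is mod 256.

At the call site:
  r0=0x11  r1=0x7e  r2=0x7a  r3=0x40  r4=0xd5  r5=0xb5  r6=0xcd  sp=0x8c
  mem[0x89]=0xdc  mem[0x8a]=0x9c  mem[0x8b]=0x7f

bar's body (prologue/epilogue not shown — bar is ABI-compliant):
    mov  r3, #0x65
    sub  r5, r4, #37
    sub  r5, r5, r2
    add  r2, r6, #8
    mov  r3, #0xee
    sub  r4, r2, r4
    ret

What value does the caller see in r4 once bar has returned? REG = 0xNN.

REG = 0xd5

prologue: push r4 → mem[0x8b]=0xd5, sp=0x8b
body[0] mov  r3, #0x65 → r3=0x65
body[1] sub  r5, r4, #37 → r5=0xb0
body[2] sub  r5, r5, r2 → r5=0x36
body[3] add  r2, r6, #8 → r2=0xd5
body[4] mov  r3, #0xee → r3=0xee
body[5] sub  r4, r2, r4 → r4=0x00
epilogue: pop r4=0xd5, sp=0x8c
r4 is callee-saved → restored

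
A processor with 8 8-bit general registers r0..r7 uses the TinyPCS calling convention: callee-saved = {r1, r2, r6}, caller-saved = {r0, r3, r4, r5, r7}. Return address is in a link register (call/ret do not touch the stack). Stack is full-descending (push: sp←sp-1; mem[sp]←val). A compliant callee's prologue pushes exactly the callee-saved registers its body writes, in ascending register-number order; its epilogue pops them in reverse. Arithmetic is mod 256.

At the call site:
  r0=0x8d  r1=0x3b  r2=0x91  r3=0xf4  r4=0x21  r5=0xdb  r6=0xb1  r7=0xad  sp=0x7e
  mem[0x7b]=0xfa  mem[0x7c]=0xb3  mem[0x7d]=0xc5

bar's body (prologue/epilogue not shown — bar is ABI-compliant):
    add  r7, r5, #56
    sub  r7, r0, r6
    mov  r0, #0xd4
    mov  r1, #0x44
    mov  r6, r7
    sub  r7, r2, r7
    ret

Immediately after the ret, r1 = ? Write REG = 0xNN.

REG = 0x3b

prologue: push r1 -> mem[0x7d]=0x3b, sp=0x7d
prologue: push r6 -> mem[0x7c]=0xb1, sp=0x7c
body[0] add  r7, r5, #56 -> r7=0x13
body[1] sub  r7, r0, r6 -> r7=0xdc
body[2] mov  r0, #0xd4 -> r0=0xd4
body[3] mov  r1, #0x44 -> r1=0x44
body[4] mov  r6, r7 -> r6=0xdc
body[5] sub  r7, r2, r7 -> r7=0xb5
epilogue: pop r6=0xb1, sp=0x7d
epilogue: pop r1=0x3b, sp=0x7e
r1 is callee-saved -> restored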